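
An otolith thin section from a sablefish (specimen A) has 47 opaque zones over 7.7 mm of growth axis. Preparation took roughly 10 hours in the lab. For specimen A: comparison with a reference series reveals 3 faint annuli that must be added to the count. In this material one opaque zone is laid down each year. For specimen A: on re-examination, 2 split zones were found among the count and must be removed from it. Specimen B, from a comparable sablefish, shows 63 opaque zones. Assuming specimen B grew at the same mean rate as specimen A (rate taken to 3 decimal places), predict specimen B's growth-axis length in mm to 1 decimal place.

Specimen A: adjusted count: 47 − 2 + 3 = 48 opaque zones.
A: 7.7 mm over 48 years gives 7.7 / 48 ≈ 0.160 mm/year.
For B, 0.160 mm/year × 63 years = 10.1 mm.

10.1 mm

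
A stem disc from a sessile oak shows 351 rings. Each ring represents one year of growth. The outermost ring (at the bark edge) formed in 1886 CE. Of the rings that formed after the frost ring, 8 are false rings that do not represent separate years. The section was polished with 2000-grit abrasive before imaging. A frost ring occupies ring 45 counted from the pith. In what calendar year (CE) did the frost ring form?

351 − 45 = 306 rings lie beyond the frost ring toward the bark edge.
306 − 8 false = 298 true rings after the frost ring.
1886 − 298 = 1588 CE.

1588 CE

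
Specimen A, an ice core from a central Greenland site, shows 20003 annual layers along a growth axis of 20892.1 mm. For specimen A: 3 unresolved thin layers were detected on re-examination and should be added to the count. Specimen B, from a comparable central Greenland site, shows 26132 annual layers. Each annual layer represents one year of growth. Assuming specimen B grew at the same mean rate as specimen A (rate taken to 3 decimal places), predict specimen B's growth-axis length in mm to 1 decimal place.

Specimen A: after corrections the count is 20003 + 3 = 20006 annual layers.
A: Extension rate ≈ 20892.1 / 20006 = 1.044 mm/yr.
Length of B = 1.044 × 26132 = 27281.8 mm.

27281.8 mm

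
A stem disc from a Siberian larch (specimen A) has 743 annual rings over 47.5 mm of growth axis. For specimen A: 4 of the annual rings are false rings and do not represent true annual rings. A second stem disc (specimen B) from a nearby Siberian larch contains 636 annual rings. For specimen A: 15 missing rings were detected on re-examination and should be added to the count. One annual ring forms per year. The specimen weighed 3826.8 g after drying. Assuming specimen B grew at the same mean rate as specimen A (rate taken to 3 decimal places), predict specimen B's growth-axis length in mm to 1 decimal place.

Specimen A: after corrections the count is 743 − 4 + 15 = 754 annual rings.
A: 47.5 mm over 754 years gives 47.5 / 754 ≈ 0.063 mm per year.
Length of B = 0.063 × 636 = 40.1 mm.

40.1 mm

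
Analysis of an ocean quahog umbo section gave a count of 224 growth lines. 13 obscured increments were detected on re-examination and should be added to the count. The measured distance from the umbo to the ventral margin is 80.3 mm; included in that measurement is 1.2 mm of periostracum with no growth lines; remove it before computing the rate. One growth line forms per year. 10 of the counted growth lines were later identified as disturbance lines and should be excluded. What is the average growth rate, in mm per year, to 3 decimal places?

0.348 mm per year

Correcting the raw count gives 224 − 10 + 13 = 227 true growth lines.
The growth record spans 80.3 − 1.2 = 79.1 mm.
Mean rate = 79.1 mm / 227 years ≈ 0.348 mm per year.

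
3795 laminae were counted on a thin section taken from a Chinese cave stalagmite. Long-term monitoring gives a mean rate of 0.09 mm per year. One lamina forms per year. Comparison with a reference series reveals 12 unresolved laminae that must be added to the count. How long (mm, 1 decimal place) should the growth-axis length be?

True lamina count = 3795 + 12 = 3807.
Predicted length = 0.09 mm/year × 3807 years = 342.6 mm.

342.6 mm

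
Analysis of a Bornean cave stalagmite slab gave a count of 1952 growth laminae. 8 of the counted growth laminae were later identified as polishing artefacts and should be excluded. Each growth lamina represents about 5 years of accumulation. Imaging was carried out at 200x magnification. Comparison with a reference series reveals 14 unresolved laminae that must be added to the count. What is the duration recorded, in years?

Correcting the raw count gives 1952 − 8 + 14 = 1958 true growth laminae.
At 5 years per growth lamina, 1958 × 5 = 9790 years.

9790 years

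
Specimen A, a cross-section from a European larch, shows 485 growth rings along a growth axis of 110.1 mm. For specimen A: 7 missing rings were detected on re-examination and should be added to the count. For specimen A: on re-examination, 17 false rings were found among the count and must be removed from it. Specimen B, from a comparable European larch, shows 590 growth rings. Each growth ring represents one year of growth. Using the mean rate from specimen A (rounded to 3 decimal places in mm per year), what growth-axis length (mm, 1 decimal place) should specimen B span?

Specimen A: adjusted count: 485 − 17 + 7 = 475 growth rings.
A: Extension rate ≈ 110.1 / 475 = 0.232 mm/year.
Length of B = 0.232 × 590 = 136.9 mm.

136.9 mm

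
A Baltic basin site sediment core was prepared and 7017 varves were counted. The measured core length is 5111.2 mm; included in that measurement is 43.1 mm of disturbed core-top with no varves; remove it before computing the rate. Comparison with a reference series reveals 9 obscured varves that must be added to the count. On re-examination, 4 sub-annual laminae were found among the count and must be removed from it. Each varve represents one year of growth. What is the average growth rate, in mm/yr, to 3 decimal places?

0.722 mm/yr

Adjusted count: 7017 − 4 + 9 = 7022 varves.
Removing the 43.1 mm offcut leaves 5111.2 − 43.1 = 5068.1 mm.
5068.1 mm over 7022 years gives 5068.1 / 7022 ≈ 0.722 mm/yr.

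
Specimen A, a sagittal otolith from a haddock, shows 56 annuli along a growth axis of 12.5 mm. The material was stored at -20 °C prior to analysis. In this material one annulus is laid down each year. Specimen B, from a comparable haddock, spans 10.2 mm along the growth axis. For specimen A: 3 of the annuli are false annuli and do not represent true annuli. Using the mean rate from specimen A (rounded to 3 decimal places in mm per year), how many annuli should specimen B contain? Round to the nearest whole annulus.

43 annuli

Specimen A: true annulus count = 56 − 3 = 53.
A: Mean rate = 12.5 mm / 53 years ≈ 0.236 mm/year.
B spans 10.2 / 0.236 = 43.22 years ≈ 43 annuli.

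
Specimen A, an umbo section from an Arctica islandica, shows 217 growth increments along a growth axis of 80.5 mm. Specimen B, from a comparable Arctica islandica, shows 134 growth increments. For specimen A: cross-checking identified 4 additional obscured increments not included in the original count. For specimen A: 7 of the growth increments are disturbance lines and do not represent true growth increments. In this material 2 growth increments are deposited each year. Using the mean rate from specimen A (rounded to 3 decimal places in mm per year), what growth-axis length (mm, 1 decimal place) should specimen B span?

50.4 mm

Specimen A: true growth increment count = 217 − 7 + 4 = 214.
Specimen A: dividing by 2 growth increments per year: 214 / 2 = 107 years.
A: Mean rate = 80.5 mm / 107 years ≈ 0.752 mm per year.
Specimen B: 134 growth increments at 2 per year is 134 / 2 = 67 years. For B, 0.752 mm/year × 67 years = 50.4 mm.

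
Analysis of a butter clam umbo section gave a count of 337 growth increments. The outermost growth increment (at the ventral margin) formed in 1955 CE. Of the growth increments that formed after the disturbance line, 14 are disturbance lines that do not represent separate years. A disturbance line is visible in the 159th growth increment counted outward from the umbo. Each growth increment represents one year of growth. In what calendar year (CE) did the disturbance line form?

1791 CE

The disturbance line sits at growth increment 159 from the umbo, so 337 − 159 = 178 growth increments formed after it.
Excluding 14 false growth increments: 178 − 14 = 164.
1955 − 164 = 1791 CE.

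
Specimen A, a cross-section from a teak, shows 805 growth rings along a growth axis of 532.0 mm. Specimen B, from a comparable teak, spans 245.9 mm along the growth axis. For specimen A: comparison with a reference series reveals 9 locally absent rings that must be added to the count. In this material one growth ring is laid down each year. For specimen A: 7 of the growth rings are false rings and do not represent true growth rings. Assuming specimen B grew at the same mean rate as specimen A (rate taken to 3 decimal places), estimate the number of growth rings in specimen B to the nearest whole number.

Specimen A: correcting the raw count gives 805 − 7 + 9 = 807 true growth rings.
A: Mean rate = 532.0 mm / 807 years ≈ 0.659 mm per year.
B spans 245.9 / 0.659 = 373.14 years ≈ 373 growth rings.

373 growth rings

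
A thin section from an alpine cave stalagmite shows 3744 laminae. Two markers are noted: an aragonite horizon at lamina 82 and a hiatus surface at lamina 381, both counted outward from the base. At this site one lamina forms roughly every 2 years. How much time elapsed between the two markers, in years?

598 yr

Separation: 381 − 82 = 299 laminae.
299 laminae at 2 years each span 299 × 2 = 598 years.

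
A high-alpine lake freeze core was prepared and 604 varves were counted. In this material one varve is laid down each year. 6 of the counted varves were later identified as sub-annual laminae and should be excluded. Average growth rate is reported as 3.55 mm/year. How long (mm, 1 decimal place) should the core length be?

True varve count = 604 − 6 = 598.
Predicted length = 3.55 mm/year × 598 years = 2122.9 mm.

2122.9 mm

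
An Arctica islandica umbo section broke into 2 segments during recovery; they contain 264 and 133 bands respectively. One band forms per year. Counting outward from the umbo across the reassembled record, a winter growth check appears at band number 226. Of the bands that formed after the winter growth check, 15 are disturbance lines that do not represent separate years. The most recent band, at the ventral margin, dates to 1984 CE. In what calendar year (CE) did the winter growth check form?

1828 CE

Total bands = 264 + 133 = 397.
The winter growth check sits at band 226 from the umbo, so 397 − 226 = 171 bands formed after it.
Excluding 15 false bands: 171 − 15 = 156.
Counting back 156 years from 1984 CE places the winter growth check in 1984 − 156 = 1828 CE.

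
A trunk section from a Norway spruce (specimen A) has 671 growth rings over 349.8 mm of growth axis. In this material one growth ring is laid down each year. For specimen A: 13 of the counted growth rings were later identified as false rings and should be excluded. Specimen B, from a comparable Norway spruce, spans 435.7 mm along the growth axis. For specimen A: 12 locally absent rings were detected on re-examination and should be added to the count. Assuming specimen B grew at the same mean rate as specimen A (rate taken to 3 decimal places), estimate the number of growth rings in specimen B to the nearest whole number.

835 growth rings

Specimen A: after corrections the count is 671 − 13 + 12 = 670 growth rings.
A: 349.8 mm over 670 years gives 349.8 / 670 ≈ 0.522 mm per year.
For B, 435.7 / 0.522 = 834.67 years ≈ 835 growth rings.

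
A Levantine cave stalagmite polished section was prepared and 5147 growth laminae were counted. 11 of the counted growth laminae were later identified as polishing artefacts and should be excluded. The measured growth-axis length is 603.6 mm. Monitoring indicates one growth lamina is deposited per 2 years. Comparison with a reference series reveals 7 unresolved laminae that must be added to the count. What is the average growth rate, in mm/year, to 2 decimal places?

0.06 mm/year

Correcting the raw count gives 5147 − 11 + 7 = 5143 true growth laminae.
5143 growth laminae at 2 years each span 5143 × 2 = 10286 years.
603.6 mm over 10286 years gives 603.6 / 10286 ≈ 0.06 mm/year.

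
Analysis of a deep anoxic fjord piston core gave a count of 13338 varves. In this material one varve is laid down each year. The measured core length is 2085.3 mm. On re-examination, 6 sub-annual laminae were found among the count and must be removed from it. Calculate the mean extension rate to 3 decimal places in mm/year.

0.156 mm/year

True varve count = 13338 − 6 = 13332.
Extension rate ≈ 2085.3 / 13332 = 0.156 mm/year.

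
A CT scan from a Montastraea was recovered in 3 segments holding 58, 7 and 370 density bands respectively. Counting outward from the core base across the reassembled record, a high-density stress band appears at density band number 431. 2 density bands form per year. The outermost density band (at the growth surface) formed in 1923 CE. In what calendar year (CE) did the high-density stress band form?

1921 CE

Total density bands = 58 + 7 + 370 = 435.
Between density band 431 and the growth surface there are 435 − 431 = 4 density bands.
4 density bands at 2 per year is 4 / 2 = 2 years.
Counting back 2 years from 1923 CE places the high-density stress band in 1923 − 2 = 1921 CE.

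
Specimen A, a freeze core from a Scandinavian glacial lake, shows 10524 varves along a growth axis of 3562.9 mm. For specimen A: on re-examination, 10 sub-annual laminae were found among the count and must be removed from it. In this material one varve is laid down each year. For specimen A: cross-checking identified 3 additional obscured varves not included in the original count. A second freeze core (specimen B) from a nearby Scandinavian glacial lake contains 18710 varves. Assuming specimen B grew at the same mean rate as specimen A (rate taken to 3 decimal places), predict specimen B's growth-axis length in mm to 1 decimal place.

6342.7 mm

Specimen A: after corrections the count is 10524 − 10 + 3 = 10517 varves.
A: Mean rate = 3562.9 mm / 10517 years ≈ 0.339 mm/year.
B's length ≈ 0.339 × 18710 = 6342.7 mm.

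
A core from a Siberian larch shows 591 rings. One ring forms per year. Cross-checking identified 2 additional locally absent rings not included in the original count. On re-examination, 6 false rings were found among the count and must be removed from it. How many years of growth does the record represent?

587 yr

True ring count = 591 − 6 + 2 = 587.
With a one-to-one ring periodicity this is 587 years.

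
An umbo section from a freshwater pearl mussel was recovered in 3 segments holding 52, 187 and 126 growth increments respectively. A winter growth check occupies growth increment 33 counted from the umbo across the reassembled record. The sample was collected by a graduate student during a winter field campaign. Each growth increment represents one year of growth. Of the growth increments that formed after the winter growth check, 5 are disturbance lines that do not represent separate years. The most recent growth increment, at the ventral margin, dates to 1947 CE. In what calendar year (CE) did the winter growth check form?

Total growth increments = 52 + 187 + 126 = 365.
The winter growth check sits at growth increment 33 from the umbo, so 365 − 33 = 332 growth increments formed after it.
Excluding 5 false growth increments: 332 − 5 = 327.
Counting back 327 years from 1947 CE places the winter growth check in 1947 − 327 = 1620 CE.

1620 CE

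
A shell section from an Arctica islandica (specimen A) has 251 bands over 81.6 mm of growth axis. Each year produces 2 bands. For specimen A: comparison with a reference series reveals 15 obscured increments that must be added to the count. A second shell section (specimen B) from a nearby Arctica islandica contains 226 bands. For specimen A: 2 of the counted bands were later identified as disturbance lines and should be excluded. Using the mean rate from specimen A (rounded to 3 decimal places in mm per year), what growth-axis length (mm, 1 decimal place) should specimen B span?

69.8 mm

Specimen A: correcting the raw count gives 251 − 2 + 15 = 264 true bands.
Specimen A: dividing by 2 bands per year: 264 / 2 = 132 years.
A: Mean rate = 81.6 mm / 132 years ≈ 0.618 mm per year.
Specimen B: with 2 bands per year, 226 / 2 = 113 years. Length of B = 0.618 × 113 = 69.8 mm.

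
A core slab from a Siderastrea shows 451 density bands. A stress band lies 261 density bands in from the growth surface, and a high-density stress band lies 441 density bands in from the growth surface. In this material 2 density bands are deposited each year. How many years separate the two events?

90 years

441 − 261 = 180 density bands lie between the two events.
180 density bands at 2 per year is 180 / 2 = 90 years.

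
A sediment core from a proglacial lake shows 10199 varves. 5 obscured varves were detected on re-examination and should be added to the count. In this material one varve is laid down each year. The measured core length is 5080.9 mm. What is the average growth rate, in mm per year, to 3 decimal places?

0.498 mm per year

True varve count = 10199 + 5 = 10204.
Extension rate ≈ 5080.9 / 10204 = 0.498 mm per year.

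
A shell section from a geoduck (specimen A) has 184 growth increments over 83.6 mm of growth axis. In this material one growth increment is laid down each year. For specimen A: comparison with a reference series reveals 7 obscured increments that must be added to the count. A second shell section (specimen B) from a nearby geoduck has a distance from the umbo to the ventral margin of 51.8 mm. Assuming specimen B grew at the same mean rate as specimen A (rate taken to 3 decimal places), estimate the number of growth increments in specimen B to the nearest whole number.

Specimen A: correcting the raw count gives 184 + 7 = 191 true growth increments.
A: 83.6 mm over 191 years gives 83.6 / 191 ≈ 0.438 mm per year.
Specimen B: 51.8 mm / 0.438 mm per year = 118.26 years ≈ 118 growth increments.

118 growth increments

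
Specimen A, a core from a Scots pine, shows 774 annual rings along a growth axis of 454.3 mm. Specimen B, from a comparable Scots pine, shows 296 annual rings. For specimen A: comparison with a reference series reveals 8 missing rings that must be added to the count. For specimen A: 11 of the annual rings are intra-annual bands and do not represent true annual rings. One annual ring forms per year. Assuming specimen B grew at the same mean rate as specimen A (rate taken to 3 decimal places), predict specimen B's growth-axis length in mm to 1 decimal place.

Specimen A: adjusted count: 774 − 11 + 8 = 771 annual rings.
A: Mean rate = 454.3 mm / 771 years ≈ 0.589 mm/year.
For B, 0.589 mm/year × 296 years = 174.3 mm.

174.3 mm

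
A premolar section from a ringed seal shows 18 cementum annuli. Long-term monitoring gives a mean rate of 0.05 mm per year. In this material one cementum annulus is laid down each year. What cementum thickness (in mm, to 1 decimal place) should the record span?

18 years of growth are recorded.
Length ≈ 0.05 × 18 = 0.9 mm.

0.9 mm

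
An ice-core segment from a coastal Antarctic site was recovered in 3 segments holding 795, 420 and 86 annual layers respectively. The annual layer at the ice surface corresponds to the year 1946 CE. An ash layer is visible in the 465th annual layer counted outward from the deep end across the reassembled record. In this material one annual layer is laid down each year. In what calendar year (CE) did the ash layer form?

Total annual layers = 795 + 420 + 86 = 1301.
Between annual layer 465 and the ice surface there are 1301 − 465 = 836 annual layers.
Counting back 836 years from 1946 CE places the ash layer in 1946 − 836 = 1110 CE.

1110 CE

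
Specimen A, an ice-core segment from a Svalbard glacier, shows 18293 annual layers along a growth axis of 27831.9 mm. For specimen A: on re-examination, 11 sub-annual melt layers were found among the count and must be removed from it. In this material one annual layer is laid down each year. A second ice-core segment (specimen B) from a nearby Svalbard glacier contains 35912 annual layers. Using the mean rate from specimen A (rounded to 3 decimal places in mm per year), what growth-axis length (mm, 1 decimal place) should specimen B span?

54658.1 mm

Specimen A: after corrections the count is 18293 − 11 = 18282 annual layers.
A: Mean rate = 27831.9 mm / 18282 years ≈ 1.522 mm per year.
B's length ≈ 1.522 × 35912 = 54658.1 mm.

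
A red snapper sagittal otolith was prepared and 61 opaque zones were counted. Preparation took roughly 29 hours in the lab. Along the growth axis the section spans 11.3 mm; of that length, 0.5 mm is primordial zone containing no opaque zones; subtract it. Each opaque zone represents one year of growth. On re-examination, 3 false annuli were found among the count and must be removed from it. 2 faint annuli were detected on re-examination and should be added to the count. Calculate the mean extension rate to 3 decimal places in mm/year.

0.180 mm/year

Adjusted count: 61 − 3 + 2 = 60 opaque zones.
The growth record spans 11.3 − 0.5 = 10.8 mm.
Extension rate ≈ 10.8 / 60 = 0.180 mm/year.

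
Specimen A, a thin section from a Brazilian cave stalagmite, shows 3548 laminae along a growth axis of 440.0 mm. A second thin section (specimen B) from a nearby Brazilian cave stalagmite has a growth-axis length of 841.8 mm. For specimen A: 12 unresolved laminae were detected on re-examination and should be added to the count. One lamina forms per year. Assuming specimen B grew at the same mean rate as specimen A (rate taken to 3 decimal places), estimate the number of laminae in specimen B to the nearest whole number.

6789 laminae

Specimen A: after corrections the count is 3548 + 12 = 3560 laminae.
A: 440.0 mm over 3560 years gives 440.0 / 3560 ≈ 0.124 mm per year.
Specimen B: 841.8 mm / 0.124 mm per year = 6788.71 years ≈ 6789 laminae.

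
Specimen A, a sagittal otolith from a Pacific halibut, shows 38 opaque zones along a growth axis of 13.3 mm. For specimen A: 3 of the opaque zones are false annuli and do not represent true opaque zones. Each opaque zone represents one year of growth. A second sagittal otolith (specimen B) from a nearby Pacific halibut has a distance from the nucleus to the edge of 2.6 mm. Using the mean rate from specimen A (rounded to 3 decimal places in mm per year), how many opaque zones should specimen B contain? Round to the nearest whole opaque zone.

Specimen A: adjusted count: 38 − 3 = 35 opaque zones.
A: 13.3 mm over 35 years gives 13.3 / 35 ≈ 0.380 mm/yr.
B spans 2.6 / 0.380 = 6.84 years ≈ 7 opaque zones.

7 opaque zones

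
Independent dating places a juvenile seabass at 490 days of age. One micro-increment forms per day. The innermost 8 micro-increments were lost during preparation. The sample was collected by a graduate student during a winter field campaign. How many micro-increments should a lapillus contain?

482 micro-increments

Expected micro-increments over 490 days: 490.
Less the 8 uncaptured micro-increments: 490 − 8 = 482.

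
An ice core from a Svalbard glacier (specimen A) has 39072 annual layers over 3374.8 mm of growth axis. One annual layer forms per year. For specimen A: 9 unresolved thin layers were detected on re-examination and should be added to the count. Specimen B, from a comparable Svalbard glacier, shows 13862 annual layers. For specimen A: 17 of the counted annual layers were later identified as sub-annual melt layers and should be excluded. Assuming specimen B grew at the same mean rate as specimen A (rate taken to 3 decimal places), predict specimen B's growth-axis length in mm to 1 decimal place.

Specimen A: adjusted count: 39072 − 17 + 9 = 39064 annual layers.
A: Mean rate = 3374.8 mm / 39064 years ≈ 0.086 mm/year.
Length of B = 0.086 × 13862 = 1192.1 mm.

1192.1 mm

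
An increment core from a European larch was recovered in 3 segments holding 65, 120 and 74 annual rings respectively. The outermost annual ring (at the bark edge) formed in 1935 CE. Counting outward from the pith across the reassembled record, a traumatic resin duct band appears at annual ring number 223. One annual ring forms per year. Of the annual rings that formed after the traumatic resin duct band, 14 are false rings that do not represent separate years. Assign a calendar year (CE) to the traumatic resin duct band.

Total annual rings = 65 + 120 + 74 = 259.
259 − 223 = 36 annual rings lie beyond the traumatic resin duct band toward the bark edge.
Excluding 14 false annual rings: 36 − 14 = 22.
The annual ring at the bark edge is 1935 CE, so the traumatic resin duct band dates to 1935 − 22 = 1913 CE.

1913 CE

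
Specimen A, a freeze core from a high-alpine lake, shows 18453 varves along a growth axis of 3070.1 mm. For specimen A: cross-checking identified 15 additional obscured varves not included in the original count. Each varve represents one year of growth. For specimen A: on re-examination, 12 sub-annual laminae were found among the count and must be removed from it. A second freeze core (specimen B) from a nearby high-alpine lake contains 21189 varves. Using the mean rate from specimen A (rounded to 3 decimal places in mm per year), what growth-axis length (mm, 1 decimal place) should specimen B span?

3517.4 mm

Specimen A: after corrections the count is 18453 − 12 + 15 = 18456 varves.
A: Mean rate = 3070.1 mm / 18456 years ≈ 0.166 mm/yr.
B's length ≈ 0.166 × 21189 = 3517.4 mm.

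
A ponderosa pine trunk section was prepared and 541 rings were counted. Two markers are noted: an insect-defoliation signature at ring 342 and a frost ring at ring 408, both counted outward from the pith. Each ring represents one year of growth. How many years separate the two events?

408 − 342 = 66 rings lie between the two events.
One ring per year makes the interval 66 years.

66 years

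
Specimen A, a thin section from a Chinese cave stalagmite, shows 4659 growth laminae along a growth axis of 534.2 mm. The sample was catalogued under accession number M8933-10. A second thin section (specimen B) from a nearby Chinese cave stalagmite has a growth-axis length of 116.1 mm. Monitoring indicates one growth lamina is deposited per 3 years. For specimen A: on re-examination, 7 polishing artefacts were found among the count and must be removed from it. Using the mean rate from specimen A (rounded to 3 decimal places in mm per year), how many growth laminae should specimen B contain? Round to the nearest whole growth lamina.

1018 growth laminae

Specimen A: true growth lamina count = 4659 − 7 = 4652.
Specimen A: 4652 growth laminae at 3 years each span 4652 × 3 = 13956 years.
A: Extension rate ≈ 534.2 / 13956 = 0.038 mm per year.
Specimen B: 116.1 mm / 0.038 mm per year = 3055.26 years; at 3 years per growth lamina that is 3055.26 / 3 ≈ 1018 growth laminae.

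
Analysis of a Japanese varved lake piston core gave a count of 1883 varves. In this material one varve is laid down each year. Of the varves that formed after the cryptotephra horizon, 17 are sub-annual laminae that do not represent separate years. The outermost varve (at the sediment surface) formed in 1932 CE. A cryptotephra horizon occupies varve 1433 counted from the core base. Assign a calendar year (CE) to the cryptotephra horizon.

1499 CE

The cryptotephra horizon sits at varve 1433 from the core base, so 1883 − 1433 = 450 varves formed after it.
Removing the 17 false varves leaves 450 − 17 = 433 true varves beyond the cryptotephra horizon.
1932 − 433 = 1499 CE.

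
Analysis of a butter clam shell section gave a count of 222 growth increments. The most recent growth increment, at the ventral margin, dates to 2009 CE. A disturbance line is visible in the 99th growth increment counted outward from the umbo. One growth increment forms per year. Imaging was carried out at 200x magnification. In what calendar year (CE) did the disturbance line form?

1886 CE

The disturbance line sits at growth increment 99 from the umbo, so 222 − 99 = 123 growth increments formed after it.
Counting back 123 years from 2009 CE places the disturbance line in 2009 − 123 = 1886 CE.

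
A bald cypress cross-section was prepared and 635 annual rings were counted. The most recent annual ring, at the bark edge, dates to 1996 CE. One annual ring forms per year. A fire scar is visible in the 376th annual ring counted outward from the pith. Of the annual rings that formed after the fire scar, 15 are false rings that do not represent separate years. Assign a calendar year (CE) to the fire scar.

1752 CE

Between annual ring 376 and the bark edge there are 635 − 376 = 259 annual rings.
Excluding 15 false annual rings: 259 − 15 = 244.
1996 − 244 = 1752 CE.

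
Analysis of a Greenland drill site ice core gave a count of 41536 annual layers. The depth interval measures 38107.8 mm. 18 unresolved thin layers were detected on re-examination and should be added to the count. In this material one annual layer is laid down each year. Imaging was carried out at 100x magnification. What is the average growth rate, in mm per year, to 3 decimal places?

After corrections the count is 41536 + 18 = 41554 annual layers.
Extension rate ≈ 38107.8 / 41554 = 0.917 mm per year.

0.917 mm per year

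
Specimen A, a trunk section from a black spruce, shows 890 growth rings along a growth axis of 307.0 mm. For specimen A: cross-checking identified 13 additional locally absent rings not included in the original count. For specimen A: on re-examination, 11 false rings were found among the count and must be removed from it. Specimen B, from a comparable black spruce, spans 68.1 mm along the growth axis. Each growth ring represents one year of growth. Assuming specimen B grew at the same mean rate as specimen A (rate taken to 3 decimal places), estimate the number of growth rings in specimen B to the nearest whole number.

198 growth rings

Specimen A: true growth ring count = 890 − 11 + 13 = 892.
A: 307.0 mm over 892 years gives 307.0 / 892 ≈ 0.344 mm/yr.
B spans 68.1 / 0.344 = 197.97 years ≈ 198 growth rings.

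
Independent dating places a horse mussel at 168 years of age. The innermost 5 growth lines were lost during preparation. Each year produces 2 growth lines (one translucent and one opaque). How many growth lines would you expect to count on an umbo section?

331 growth lines

With 2 growth lines per year, 168 years would produce 168 × 2 = 336 growth lines.
Subtracting the 5 growth lines not captured gives 336 − 5 = 331 growth lines in the record.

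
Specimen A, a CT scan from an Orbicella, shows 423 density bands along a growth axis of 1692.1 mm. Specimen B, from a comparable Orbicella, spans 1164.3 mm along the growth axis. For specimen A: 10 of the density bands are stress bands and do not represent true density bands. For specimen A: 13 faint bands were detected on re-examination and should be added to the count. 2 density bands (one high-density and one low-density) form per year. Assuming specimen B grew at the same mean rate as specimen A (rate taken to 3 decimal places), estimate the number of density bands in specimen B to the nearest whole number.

Specimen A: true density band count = 423 − 10 + 13 = 426.
Specimen A: 426 density bands at 2 per year is 426 / 2 = 213 years.
A: Mean rate = 1692.1 mm / 213 years ≈ 7.944 mm/year.
B spans 1164.3 / 7.944 = 146.56 years; at 2 density bands per year that is 146.56 × 2 ≈ 293 density bands.

293 density bands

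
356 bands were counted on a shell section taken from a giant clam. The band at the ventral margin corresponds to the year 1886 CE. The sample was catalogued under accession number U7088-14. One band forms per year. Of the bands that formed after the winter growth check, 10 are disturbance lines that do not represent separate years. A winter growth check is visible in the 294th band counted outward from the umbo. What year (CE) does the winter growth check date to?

Between band 294 and the ventral margin there are 356 − 294 = 62 bands.
62 − 10 false = 52 true bands after the winter growth check.
1886 − 52 = 1834 CE.

1834 CE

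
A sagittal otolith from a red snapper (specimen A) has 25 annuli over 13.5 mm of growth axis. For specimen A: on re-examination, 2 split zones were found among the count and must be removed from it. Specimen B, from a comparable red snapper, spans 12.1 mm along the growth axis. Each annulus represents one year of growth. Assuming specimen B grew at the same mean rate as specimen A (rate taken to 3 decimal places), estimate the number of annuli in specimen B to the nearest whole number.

Specimen A: after corrections the count is 25 − 2 = 23 annuli.
A: 13.5 mm over 23 years gives 13.5 / 23 ≈ 0.587 mm per year.
For B, 12.1 / 0.587 = 20.61 years ≈ 21 annuli.

21 annuli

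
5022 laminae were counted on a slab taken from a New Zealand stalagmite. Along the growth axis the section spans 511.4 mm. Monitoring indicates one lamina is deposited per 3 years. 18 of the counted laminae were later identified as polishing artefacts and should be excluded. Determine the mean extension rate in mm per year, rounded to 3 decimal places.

0.034 mm per year

Adjusted count: 5022 − 18 = 5004 laminae.
Multiplying by 3 years per lamina: 5004 × 3 = 15012 years.
Mean rate = 511.4 mm / 15012 years ≈ 0.034 mm per year.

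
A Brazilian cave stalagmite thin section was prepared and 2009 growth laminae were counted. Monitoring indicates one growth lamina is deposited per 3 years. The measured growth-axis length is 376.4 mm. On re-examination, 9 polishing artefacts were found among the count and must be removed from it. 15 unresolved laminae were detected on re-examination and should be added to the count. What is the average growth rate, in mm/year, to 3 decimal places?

0.062 mm/year

True growth lamina count = 2009 − 9 + 15 = 2015.
Multiplying by 3 years per growth lamina: 2015 × 3 = 6045 years.
376.4 mm over 6045 years gives 376.4 / 6045 ≈ 0.062 mm/year.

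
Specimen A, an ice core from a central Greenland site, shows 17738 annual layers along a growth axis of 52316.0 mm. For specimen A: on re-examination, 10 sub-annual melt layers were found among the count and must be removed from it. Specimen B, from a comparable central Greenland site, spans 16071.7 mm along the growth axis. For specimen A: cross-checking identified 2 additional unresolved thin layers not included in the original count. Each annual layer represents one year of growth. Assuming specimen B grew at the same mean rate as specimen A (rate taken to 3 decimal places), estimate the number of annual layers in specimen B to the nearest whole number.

5446 annual layers

Specimen A: adjusted count: 17738 − 10 + 2 = 17730 annual layers.
A: 52316.0 mm over 17730 years gives 52316.0 / 17730 ≈ 2.951 mm per year.
B spans 16071.7 / 2.951 = 5446.19 years ≈ 5446 annual layers.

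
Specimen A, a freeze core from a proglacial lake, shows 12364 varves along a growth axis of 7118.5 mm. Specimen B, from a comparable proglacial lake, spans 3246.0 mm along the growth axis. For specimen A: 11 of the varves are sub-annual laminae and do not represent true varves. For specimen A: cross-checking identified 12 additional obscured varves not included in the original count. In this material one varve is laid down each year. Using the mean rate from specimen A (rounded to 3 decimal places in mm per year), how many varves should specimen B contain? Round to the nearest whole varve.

5635 varves

Specimen A: correcting the raw count gives 12364 − 11 + 12 = 12365 true varves.
A: Extension rate ≈ 7118.5 / 12365 = 0.576 mm/year.
B spans 3246.0 / 0.576 = 5635.42 years ≈ 5635 varves.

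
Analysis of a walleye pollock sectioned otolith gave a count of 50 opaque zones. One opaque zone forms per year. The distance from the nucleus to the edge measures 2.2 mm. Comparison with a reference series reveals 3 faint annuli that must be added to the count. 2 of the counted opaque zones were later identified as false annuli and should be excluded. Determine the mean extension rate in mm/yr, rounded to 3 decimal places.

Adjusted count: 50 − 2 + 3 = 51 opaque zones.
Extension rate ≈ 2.2 / 51 = 0.043 mm/yr.

0.043 mm/yr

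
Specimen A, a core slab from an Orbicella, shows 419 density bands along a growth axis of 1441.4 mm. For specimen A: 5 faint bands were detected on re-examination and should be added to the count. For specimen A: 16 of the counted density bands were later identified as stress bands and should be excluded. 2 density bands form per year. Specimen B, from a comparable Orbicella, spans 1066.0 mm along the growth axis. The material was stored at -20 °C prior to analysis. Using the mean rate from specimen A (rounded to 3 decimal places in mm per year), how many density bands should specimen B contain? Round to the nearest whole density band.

302 density bands

Specimen A: correcting the raw count gives 419 − 16 + 5 = 408 true density bands.
Specimen A: dividing by 2 density bands per year: 408 / 2 = 204 years.
A: 1441.4 mm over 204 years gives 1441.4 / 204 ≈ 7.066 mm per year.
For B, 1066.0 / 7.066 = 150.86 years; at 2 density bands per year that is 150.86 × 2 ≈ 302 density bands.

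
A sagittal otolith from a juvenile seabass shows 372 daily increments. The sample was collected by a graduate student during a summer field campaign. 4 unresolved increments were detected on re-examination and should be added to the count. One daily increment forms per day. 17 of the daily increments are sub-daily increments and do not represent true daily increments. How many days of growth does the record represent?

359 days

True daily increment count = 372 − 17 + 4 = 359.
One daily increment per day makes the duration 359 days.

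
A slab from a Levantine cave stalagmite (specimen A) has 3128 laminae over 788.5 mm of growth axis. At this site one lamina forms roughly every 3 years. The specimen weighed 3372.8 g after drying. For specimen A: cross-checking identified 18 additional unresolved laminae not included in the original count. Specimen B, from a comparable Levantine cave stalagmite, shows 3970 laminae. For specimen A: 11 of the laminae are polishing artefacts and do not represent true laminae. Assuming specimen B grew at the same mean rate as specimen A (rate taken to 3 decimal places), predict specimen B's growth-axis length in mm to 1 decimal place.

1000.4 mm

Specimen A: correcting the raw count gives 3128 − 11 + 18 = 3135 true laminae.
Specimen A: multiplying by 3 years per lamina: 3135 × 3 = 9405 years.
A: 788.5 mm over 9405 years gives 788.5 / 9405 ≈ 0.084 mm/yr.
Specimen B: at 3 years per lamina, 3970 × 3 = 11910 years. For B, 0.084 mm/year × 11910 years = 1000.4 mm.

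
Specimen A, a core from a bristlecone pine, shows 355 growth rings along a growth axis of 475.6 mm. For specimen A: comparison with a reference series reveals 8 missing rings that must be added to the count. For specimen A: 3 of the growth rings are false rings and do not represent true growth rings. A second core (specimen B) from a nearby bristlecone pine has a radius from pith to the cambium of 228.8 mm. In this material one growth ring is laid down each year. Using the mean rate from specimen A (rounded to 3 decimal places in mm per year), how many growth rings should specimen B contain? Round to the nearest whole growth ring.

173 growth rings

Specimen A: after corrections the count is 355 − 3 + 8 = 360 growth rings.
A: Mean rate = 475.6 mm / 360 years ≈ 1.321 mm per year.
For B, 228.8 / 1.321 = 173.20 years ≈ 173 growth rings.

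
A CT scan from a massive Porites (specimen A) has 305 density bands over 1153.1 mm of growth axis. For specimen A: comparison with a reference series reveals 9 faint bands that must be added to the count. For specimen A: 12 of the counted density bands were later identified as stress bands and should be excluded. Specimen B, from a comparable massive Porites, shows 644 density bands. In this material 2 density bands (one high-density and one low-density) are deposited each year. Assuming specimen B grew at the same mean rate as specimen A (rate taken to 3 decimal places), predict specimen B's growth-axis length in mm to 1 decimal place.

2458.8 mm

Specimen A: adjusted count: 305 − 12 + 9 = 302 density bands.
Specimen A: with 2 density bands per year, 302 / 2 = 151 years.
A: Extension rate ≈ 1153.1 / 151 = 7.636 mm per year.
Specimen B: with 2 density bands per year, 644 / 2 = 322 years. B's length ≈ 7.636 × 322 = 2458.8 mm.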